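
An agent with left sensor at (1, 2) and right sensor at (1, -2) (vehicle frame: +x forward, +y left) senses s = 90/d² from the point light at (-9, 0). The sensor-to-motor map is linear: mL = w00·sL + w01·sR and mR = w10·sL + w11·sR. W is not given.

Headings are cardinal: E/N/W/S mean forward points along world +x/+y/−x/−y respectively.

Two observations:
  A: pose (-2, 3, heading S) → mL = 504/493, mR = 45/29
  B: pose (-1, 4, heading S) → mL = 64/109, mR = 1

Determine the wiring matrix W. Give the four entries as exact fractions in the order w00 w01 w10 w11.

-1/2 1/2 0 1/2

obs A: pose=(-2,3,S) → sL=18/17, sR=90/29, mL=504/493, mR=45/29
obs B: pose=(-1,4,S) → sL=90/109, sR=2, mL=64/109, mR=1
sensor matrix S = [[18/17, 90/29], [90/109, 2]]; det S = -23904/53737
solve [mL_A; mL_B] = S·[w00; w01] and [mR_A; mR_B] = S·[w10; w11]:
  w00 = -1/2, w01 = 1/2, w10 = 0, w11 = 1/2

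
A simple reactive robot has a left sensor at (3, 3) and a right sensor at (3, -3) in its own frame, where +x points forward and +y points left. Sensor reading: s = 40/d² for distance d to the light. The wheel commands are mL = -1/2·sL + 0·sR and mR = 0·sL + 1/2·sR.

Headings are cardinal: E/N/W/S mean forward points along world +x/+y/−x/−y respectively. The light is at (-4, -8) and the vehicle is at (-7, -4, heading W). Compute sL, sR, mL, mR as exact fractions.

left sensor world pos  = (-10, -7); dL² = 37
right sensor world pos = (-10, -1); dR² = 85
sL = 40/37 = 40/37
sR = 40/85 = 8/17
mL = -1/2·sL + 0·sR = -20/37
mR = 0·sL + 1/2·sR = 4/17

40/37 8/17 -20/37 4/17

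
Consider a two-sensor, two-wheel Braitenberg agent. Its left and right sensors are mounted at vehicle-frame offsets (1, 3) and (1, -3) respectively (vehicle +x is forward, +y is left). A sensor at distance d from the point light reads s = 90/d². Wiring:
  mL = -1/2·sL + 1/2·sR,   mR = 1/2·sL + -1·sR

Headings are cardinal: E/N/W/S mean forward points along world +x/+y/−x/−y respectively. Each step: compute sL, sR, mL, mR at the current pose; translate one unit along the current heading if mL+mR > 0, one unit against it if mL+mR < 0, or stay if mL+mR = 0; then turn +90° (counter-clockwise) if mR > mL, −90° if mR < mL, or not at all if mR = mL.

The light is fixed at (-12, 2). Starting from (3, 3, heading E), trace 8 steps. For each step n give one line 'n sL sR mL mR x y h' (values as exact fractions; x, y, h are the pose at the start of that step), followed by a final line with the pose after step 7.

n=0: pose=(3,3,E); sL=45/136, sR=9/26; mL=27/3536, mR=-639/3536; mL+mR=-9/52 → advance -1; mR−mL=-333/1768 → turn -1·90°
n=1: pose=(2,3,S); sL=90/289, sR=90/121; mL=7560/34969, mR=-20565/34969; mL+mR=-45/121 → advance -1; mR−mL=-28125/34969 → turn -1·90°
n=2: pose=(2,4,W); sL=9/17, sR=45/97; mL=-54/1649, mR=-657/3298; mL+mR=-45/194 → advance -1; mR−mL=-549/3298 → turn -1·90°
n=3: pose=(3,4,N); sL=10/17, sR=10/37; mL=-100/629, mR=15/629; mL+mR=-5/37 → advance -1; mR−mL=115/629 → turn +1·90°
n=4: pose=(3,3,W); sL=9/20, sR=45/106; mL=-27/2120, mR=-423/2120; mL+mR=-45/212 → advance -1; mR−mL=-99/530 → turn -1·90°
n=5: pose=(4,3,N); sL=90/173, sR=18/73; mL=-1728/12629, mR=171/12629; mL+mR=-9/73 → advance -1; mR−mL=1899/12629 → turn +1·90°
n=6: pose=(4,2,W); sL=5/13, sR=5/13; mL=0, mR=-5/26; mL+mR=-5/26 → advance -1; mR−mL=-5/26 → turn -1·90°
n=7: pose=(5,2,N); sL=90/197, sR=90/401; mL=-9180/78997, mR=315/78997; mL+mR=-45/401 → advance -1; mR−mL=9495/78997 → turn +1·90°

0 45/136 9/26 27/3536 -639/3536 3 3 E
1 90/289 90/121 7560/34969 -20565/34969 2 3 S
2 9/17 45/97 -54/1649 -657/3298 2 4 W
3 10/17 10/37 -100/629 15/629 3 4 N
4 9/20 45/106 -27/2120 -423/2120 3 3 W
5 90/173 18/73 -1728/12629 171/12629 4 3 N
6 5/13 5/13 0 -5/26 4 2 W
7 90/197 90/401 -9180/78997 315/78997 5 2 N
final 5 1 W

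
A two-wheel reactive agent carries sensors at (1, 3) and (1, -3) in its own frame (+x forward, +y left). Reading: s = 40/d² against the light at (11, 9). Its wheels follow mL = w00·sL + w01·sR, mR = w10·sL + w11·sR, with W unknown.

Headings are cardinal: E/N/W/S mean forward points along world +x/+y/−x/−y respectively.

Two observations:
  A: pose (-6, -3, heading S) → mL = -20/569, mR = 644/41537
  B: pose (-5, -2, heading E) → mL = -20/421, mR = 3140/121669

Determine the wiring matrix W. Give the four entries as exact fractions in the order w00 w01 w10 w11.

0 -1/2 -1/2 1

obs A: pose=(-6,-3,S) → sL=8/73, sR=40/569, mL=-20/569, mR=644/41537
obs B: pose=(-5,-2,E) → sL=40/289, sR=40/421, mL=-20/421, mR=3140/121669
sensor matrix S = [[8/73, 40/569], [40/289, 40/421]]; det S = 3448320/5053765253
solve [mL_A; mL_B] = S·[w00; w01] and [mR_A; mR_B] = S·[w10; w11]:
  w00 = 0, w01 = -1/2, w10 = -1/2, w11 = 1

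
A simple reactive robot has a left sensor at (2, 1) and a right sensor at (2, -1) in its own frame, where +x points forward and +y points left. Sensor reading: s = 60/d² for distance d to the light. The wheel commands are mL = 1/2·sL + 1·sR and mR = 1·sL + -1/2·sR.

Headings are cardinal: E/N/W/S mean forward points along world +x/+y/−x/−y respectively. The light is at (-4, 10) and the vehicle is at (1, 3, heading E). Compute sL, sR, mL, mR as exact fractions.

12/17 60/113 1698/1921 846/1921

left sensor world pos  = (3, 4); dL² = 85
right sensor world pos = (3, 2); dR² = 113
sL = 60/85 = 12/17
sR = 60/113 = 60/113
mL = 1/2·sL + 1·sR = 1698/1921
mR = 1·sL + -1/2·sR = 846/1921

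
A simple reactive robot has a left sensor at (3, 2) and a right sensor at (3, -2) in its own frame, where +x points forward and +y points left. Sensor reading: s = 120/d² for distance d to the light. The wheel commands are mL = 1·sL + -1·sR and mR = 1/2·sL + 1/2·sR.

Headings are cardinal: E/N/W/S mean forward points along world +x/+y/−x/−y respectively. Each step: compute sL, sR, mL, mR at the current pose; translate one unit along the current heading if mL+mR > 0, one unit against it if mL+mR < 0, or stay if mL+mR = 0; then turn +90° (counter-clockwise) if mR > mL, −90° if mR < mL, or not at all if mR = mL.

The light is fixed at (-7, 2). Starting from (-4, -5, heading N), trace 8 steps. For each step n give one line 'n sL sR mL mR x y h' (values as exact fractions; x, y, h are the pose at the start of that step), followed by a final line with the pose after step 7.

n=0: pose=(-4,-5,N); sL=120/17, sR=120/41; mL=2880/697, mR=3480/697; mL+mR=6360/697 → advance +1; mR−mL=600/697 → turn +1·90°
n=1: pose=(-4,-4,W); sL=15/8, sR=15/2; mL=-45/8, mR=75/16; mL+mR=-15/16 → advance -1; mR−mL=165/16 → turn +1·90°
n=2: pose=(-3,-4,S); sL=40/39, sR=24/17; mL=-256/663, mR=808/663; mL+mR=184/221 → advance +1; mR−mL=1064/663 → turn +1·90°
n=3: pose=(-3,-5,E); sL=60/37, sR=12/13; mL=336/481, mR=612/481; mL+mR=948/481 → advance +1; mR−mL=276/481 → turn +1·90°
n=4: pose=(-2,-5,N); sL=24/5, sR=24/13; mL=192/65, mR=216/65; mL+mR=408/65 → advance +1; mR−mL=24/65 → turn +1·90°
n=5: pose=(-2,-4,W); sL=30/17, sR=6; mL=-72/17, mR=66/17; mL+mR=-6/17 → advance -1; mR−mL=138/17 → turn +1·90°
n=6: pose=(-1,-4,S); sL=24/29, sR=120/97; mL=-1152/2813, mR=2904/2813; mL+mR=1752/2813 → advance +1; mR−mL=4056/2813 → turn +1·90°
n=7: pose=(-1,-5,E); sL=60/53, sR=20/27; mL=560/1431, mR=1340/1431; mL+mR=1900/1431 → advance +1; mR−mL=260/477 → turn +1·90°

0 120/17 120/41 2880/697 3480/697 -4 -5 N
1 15/8 15/2 -45/8 75/16 -4 -4 W
2 40/39 24/17 -256/663 808/663 -3 -4 S
3 60/37 12/13 336/481 612/481 -3 -5 E
4 24/5 24/13 192/65 216/65 -2 -5 N
5 30/17 6 -72/17 66/17 -2 -4 W
6 24/29 120/97 -1152/2813 2904/2813 -1 -4 S
7 60/53 20/27 560/1431 1340/1431 -1 -5 E
final 0 -5 N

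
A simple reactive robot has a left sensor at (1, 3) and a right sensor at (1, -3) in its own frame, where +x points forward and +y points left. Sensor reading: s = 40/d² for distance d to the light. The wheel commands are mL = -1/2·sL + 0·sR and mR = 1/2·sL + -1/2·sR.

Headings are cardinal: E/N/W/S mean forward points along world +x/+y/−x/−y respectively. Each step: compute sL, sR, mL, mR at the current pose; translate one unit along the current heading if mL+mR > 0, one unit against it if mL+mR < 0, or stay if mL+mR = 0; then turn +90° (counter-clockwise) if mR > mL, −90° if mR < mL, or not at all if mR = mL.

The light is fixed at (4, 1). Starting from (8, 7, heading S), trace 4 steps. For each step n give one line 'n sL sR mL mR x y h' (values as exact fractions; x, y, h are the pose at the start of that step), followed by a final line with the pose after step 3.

0 20/37 20/13 -10/37 -240/481 8 7 S
1 8/5 40/109 -4/5 336/545 8 8 W
2 2/5 1 -1/5 -3/10 9 8 S
3 40/41 40/137 -20/41 1920/5617 9 9 W
final 10 9 S

n=0: pose=(8,7,S); sL=20/37, sR=20/13; mL=-10/37, mR=-240/481; mL+mR=-10/13 → advance -1; mR−mL=-110/481 → turn -1·90°
n=1: pose=(8,8,W); sL=8/5, sR=40/109; mL=-4/5, mR=336/545; mL+mR=-20/109 → advance -1; mR−mL=772/545 → turn +1·90°
n=2: pose=(9,8,S); sL=2/5, sR=1; mL=-1/5, mR=-3/10; mL+mR=-1/2 → advance -1; mR−mL=-1/10 → turn -1·90°
n=3: pose=(9,9,W); sL=40/41, sR=40/137; mL=-20/41, mR=1920/5617; mL+mR=-20/137 → advance -1; mR−mL=4660/5617 → turn +1·90°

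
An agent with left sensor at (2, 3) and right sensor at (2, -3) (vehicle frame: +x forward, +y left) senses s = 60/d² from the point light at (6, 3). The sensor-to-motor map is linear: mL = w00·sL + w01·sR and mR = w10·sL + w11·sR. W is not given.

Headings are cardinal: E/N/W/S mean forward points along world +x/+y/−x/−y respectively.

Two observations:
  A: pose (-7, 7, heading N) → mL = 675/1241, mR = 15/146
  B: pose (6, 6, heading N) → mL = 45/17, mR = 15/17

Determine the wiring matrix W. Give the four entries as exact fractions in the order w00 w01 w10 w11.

obs A: pose=(-7,7,N) → sL=15/73, sR=15/34, mL=675/1241, mR=15/146
obs B: pose=(6,6,N) → sL=30/17, sR=30/17, mL=45/17, mR=15/17
sensor matrix S = [[15/73, 15/34], [30/17, 30/17]]; det S = -8775/21097
solve [mL_A; mL_B] = S·[w00; w01] and [mR_A; mR_B] = S·[w10; w11]:
  w00 = 1/2, w01 = 1, w10 = 1/2, w11 = 0

1/2 1 1/2 0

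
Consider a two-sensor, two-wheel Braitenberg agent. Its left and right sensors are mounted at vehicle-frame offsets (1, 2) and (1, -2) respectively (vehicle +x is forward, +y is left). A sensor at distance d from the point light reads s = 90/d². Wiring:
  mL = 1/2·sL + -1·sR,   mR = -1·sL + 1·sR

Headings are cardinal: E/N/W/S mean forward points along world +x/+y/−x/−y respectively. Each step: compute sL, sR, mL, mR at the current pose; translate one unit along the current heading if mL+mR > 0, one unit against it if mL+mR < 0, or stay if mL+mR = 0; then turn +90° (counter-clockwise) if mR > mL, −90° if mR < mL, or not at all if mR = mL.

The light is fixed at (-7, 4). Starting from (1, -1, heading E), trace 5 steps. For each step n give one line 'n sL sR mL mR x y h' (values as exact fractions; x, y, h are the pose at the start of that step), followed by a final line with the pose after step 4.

n=0: pose=(1,-1,E); sL=1, sR=9/13; mL=-5/26, mR=-4/13; mL+mR=-1/2 → advance -1; mR−mL=-3/26 → turn -1·90°
n=1: pose=(0,-1,S); sL=10/13, sR=90/61; mL=-865/793, mR=560/793; mL+mR=-5/13 → advance -1; mR−mL=1425/793 → turn +1·90°
n=2: pose=(0,0,E); sL=45/34, sR=9/10; mL=-81/340, mR=-36/85; mL+mR=-45/68 → advance -1; mR−mL=-63/340 → turn -1·90°
n=3: pose=(-1,0,S); sL=90/89, sR=90/41; mL=-6165/3649, mR=4320/3649; mL+mR=-45/89 → advance -1; mR−mL=10485/3649 → turn +1·90°
n=4: pose=(-1,1,E); sL=9/5, sR=45/37; mL=-117/370, mR=-108/185; mL+mR=-9/10 → advance -1; mR−mL=-99/370 → turn -1·90°

0 1 9/13 -5/26 -4/13 1 -1 E
1 10/13 90/61 -865/793 560/793 0 -1 S
2 45/34 9/10 -81/340 -36/85 0 0 E
3 90/89 90/41 -6165/3649 4320/3649 -1 0 S
4 9/5 45/37 -117/370 -108/185 -1 1 E
final -2 1 S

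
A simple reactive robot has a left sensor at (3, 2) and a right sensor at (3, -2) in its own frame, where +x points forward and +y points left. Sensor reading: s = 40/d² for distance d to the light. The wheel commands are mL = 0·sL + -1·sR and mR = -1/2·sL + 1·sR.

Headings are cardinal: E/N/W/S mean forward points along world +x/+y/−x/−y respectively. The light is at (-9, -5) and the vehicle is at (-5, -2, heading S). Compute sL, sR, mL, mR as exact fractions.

10/9 10 -10 85/9

left sensor world pos  = (-3, -5); dL² = 36
right sensor world pos = (-7, -5); dR² = 4
sL = 40/36 = 10/9
sR = 40/4 = 10
mL = 0·sL + -1·sR = -10
mR = -1/2·sL + 1·sR = 85/9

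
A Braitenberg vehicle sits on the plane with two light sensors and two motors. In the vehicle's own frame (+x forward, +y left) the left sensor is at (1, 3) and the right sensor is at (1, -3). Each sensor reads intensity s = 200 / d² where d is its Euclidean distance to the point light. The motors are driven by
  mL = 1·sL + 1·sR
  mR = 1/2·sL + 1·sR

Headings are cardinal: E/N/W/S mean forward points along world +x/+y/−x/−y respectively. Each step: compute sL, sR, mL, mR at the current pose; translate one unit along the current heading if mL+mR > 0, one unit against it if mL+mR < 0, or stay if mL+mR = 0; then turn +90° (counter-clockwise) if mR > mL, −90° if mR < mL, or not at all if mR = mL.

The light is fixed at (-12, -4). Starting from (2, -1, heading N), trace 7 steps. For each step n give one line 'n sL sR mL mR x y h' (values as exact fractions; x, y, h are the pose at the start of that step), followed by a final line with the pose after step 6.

n=0: pose=(2,-1,N); sL=200/137, sR=40/61; mL=17680/8357, mR=11580/8357; mL+mR=29260/8357 → advance +1; mR−mL=-100/137 → turn -1·90°
n=1: pose=(2,0,E); sL=100/137, sR=100/113; mL=25000/15481, mR=19350/15481; mL+mR=44350/15481 → advance +1; mR−mL=-50/137 → turn -1·90°
n=2: pose=(3,0,S); sL=200/333, sR=200/153; mL=1200/629, mR=9100/5661; mL+mR=19900/5661 → advance +1; mR−mL=-100/333 → turn -1·90°
n=3: pose=(3,-1,W); sL=50/49, sR=25/29; mL=2675/1421, mR=1950/1421; mL+mR=4625/1421 → advance +1; mR−mL=-25/49 → turn -1·90°
n=4: pose=(2,-1,N); sL=200/137, sR=40/61; mL=17680/8357, mR=11580/8357; mL+mR=29260/8357 → advance +1; mR−mL=-100/137 → turn -1·90°
n=5: pose=(2,0,E); sL=100/137, sR=100/113; mL=25000/15481, mR=19350/15481; mL+mR=44350/15481 → advance +1; mR−mL=-50/137 → turn -1·90°
n=6: pose=(3,0,S); sL=200/333, sR=200/153; mL=1200/629, mR=9100/5661; mL+mR=19900/5661 → advance +1; mR−mL=-100/333 → turn -1·90°

0 200/137 40/61 17680/8357 11580/8357 2 -1 N
1 100/137 100/113 25000/15481 19350/15481 2 0 E
2 200/333 200/153 1200/629 9100/5661 3 0 S
3 50/49 25/29 2675/1421 1950/1421 3 -1 W
4 200/137 40/61 17680/8357 11580/8357 2 -1 N
5 100/137 100/113 25000/15481 19350/15481 2 0 E
6 200/333 200/153 1200/629 9100/5661 3 0 S
final 3 -1 W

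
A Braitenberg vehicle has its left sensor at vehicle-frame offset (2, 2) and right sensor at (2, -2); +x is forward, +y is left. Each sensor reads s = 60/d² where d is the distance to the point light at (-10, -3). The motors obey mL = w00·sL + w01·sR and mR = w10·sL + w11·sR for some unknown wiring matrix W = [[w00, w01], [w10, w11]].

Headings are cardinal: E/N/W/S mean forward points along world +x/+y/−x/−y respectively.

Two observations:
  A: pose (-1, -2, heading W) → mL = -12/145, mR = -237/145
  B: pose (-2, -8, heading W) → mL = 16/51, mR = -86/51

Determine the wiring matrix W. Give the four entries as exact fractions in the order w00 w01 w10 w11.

-1/2 1/2 -1/2 -1

obs A: pose=(-1,-2,W) → sL=6/5, sR=30/29, mL=-12/145, mR=-237/145
obs B: pose=(-2,-8,W) → sL=12/17, sR=4/3, mL=16/51, mR=-86/51
sensor matrix S = [[6/5, 30/29], [12/17, 4/3]]; det S = 2144/2465
solve [mL_A; mL_B] = S·[w00; w01] and [mR_A; mR_B] = S·[w10; w11]:
  w00 = -1/2, w01 = 1/2, w10 = -1/2, w11 = -1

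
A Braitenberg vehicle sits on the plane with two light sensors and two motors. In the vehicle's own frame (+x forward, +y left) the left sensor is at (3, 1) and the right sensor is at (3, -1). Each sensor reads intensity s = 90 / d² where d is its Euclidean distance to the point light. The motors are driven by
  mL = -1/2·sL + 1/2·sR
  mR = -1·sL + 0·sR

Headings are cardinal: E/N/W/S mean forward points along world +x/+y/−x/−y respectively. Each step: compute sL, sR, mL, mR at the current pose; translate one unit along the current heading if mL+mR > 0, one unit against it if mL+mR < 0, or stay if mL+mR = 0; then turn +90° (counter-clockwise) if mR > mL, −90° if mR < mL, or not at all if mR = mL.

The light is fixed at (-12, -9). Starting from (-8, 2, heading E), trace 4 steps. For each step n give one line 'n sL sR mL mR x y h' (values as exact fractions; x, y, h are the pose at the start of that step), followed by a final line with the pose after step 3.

n=0: pose=(-8,2,E); sL=90/193, sR=90/149; mL=1980/28757, mR=-90/193; mL+mR=-11430/28757 → advance -1; mR−mL=-15390/28757 → turn -1·90°
n=1: pose=(-9,2,S); sL=9/8, sR=45/34; mL=27/272, mR=-9/8; mL+mR=-279/272 → advance -1; mR−mL=-333/272 → turn -1·90°
n=2: pose=(-9,3,W); sL=90/121, sR=90/169; mL=-2160/20449, mR=-90/121; mL+mR=-17370/20449 → advance -1; mR−mL=-13050/20449 → turn -1·90°
n=3: pose=(-8,3,N); sL=5/13, sR=9/25; mL=-4/325, mR=-5/13; mL+mR=-129/325 → advance -1; mR−mL=-121/325 → turn -1·90°

0 90/193 90/149 1980/28757 -90/193 -8 2 E
1 9/8 45/34 27/272 -9/8 -9 2 S
2 90/121 90/169 -2160/20449 -90/121 -9 3 W
3 5/13 9/25 -4/325 -5/13 -8 3 N
final -8 2 E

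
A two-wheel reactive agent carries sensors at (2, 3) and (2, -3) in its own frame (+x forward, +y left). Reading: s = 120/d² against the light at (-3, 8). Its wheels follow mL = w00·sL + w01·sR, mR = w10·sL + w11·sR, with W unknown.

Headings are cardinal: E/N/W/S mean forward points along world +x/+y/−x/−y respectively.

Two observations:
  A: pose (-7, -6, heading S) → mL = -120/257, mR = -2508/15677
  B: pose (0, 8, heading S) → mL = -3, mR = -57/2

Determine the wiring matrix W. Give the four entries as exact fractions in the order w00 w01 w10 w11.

obs A: pose=(-7,-6,S) → sL=120/257, sR=24/61, mL=-120/257, mR=-2508/15677
obs B: pose=(0,8,S) → sL=3, sR=30, mL=-3, mR=-57/2
sensor matrix S = [[120/257, 24/61], [3, 30]]; det S = 201096/15677
solve [mL_A; mL_B] = S·[w00; w01] and [mR_A; mR_B] = S·[w10; w11]:
  w00 = -1, w01 = 0, w10 = 1/2, w11 = -1

-1 0 1/2 -1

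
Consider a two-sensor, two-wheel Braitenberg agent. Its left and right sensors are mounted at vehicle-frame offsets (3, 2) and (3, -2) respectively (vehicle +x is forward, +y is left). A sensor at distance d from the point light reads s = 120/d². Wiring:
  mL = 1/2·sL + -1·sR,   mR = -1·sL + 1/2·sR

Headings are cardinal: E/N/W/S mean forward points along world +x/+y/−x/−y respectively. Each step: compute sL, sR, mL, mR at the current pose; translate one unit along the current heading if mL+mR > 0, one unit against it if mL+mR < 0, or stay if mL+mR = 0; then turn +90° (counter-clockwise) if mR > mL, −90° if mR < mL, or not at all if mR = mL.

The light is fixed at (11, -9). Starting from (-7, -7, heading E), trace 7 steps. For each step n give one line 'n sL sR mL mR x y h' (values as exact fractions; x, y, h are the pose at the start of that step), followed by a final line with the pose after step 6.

0 120/241 8/15 -1028/3615 -836/3615 -7 -7 E
1 60/233 60/157 -9270/36581 -2430/36581 -8 -7 N
2 24/97 120/493 -5724/47821 -6012/47821 -8 -8 W
3 15/52 15/34 -525/1768 -15/221 -7 -8 N
4 24/89 24/89 -12/89 -12/89 -7 -9 W
5 30/101 30/101 -15/101 -15/101 -6 -9 W
6 24/73 24/73 -12/73 -12/73 -5 -9 W
final -4 -9 W

n=0: pose=(-7,-7,E); sL=120/241, sR=8/15; mL=-1028/3615, mR=-836/3615; mL+mR=-1864/3615 → advance -1; mR−mL=64/1205 → turn +1·90°
n=1: pose=(-8,-7,N); sL=60/233, sR=60/157; mL=-9270/36581, mR=-2430/36581; mL+mR=-11700/36581 → advance -1; mR−mL=6840/36581 → turn +1·90°
n=2: pose=(-8,-8,W); sL=24/97, sR=120/493; mL=-5724/47821, mR=-6012/47821; mL+mR=-11736/47821 → advance -1; mR−mL=-288/47821 → turn -1·90°
n=3: pose=(-7,-8,N); sL=15/52, sR=15/34; mL=-525/1768, mR=-15/221; mL+mR=-645/1768 → advance -1; mR−mL=405/1768 → turn +1·90°
n=4: pose=(-7,-9,W); sL=24/89, sR=24/89; mL=-12/89, mR=-12/89; mL+mR=-24/89 → advance -1; mR−mL=0 → turn +0·90°
n=5: pose=(-6,-9,W); sL=30/101, sR=30/101; mL=-15/101, mR=-15/101; mL+mR=-30/101 → advance -1; mR−mL=0 → turn +0·90°
n=6: pose=(-5,-9,W); sL=24/73, sR=24/73; mL=-12/73, mR=-12/73; mL+mR=-24/73 → advance -1; mR−mL=0 → turn +0·90°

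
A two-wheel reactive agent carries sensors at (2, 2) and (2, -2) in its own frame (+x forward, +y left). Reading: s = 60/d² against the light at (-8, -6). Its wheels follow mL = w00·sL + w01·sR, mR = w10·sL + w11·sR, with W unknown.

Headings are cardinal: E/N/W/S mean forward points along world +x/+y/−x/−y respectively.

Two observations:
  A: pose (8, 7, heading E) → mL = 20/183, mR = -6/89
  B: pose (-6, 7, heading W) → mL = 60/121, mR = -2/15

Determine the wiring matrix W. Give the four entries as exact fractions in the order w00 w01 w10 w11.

obs A: pose=(8,7,E) → sL=20/183, sR=12/89, mL=20/183, mR=-6/89
obs B: pose=(-6,7,W) → sL=60/121, sR=4/15, mL=60/121, mR=-2/15
sensor matrix S = [[20/183, 12/89], [60/121, 4/15]]; det S = -222976/5912181
solve [mL_A; mL_B] = S·[w00; w01] and [mR_A; mR_B] = S·[w10; w11]:
  w00 = 1, w01 = 0, w10 = 0, w11 = -1/2

1 0 0 -1/2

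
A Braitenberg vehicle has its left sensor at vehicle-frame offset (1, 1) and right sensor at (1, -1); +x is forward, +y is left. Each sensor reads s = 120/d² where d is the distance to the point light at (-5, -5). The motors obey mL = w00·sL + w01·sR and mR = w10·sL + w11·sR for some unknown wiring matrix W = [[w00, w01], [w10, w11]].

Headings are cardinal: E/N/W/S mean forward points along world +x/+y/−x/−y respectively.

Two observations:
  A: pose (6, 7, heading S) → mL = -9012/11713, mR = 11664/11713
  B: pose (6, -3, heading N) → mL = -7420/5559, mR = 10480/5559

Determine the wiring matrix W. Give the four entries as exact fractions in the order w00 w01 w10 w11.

obs A: pose=(6,7,S) → sL=24/53, sR=120/221, mL=-9012/11713, mR=11664/11713
obs B: pose=(6,-3,N) → sL=120/109, sR=40/51, mL=-7420/5559, mR=10480/5559
sensor matrix S = [[24/53, 120/221], [120/109, 40/51]]; det S = -309760/1276717
solve [mL_A; mL_B] = S·[w00; w01] and [mR_A; mR_B] = S·[w10; w11]:
  w00 = -1/2, w01 = -1, w10 = 1, w11 = 1

-1/2 -1 1 1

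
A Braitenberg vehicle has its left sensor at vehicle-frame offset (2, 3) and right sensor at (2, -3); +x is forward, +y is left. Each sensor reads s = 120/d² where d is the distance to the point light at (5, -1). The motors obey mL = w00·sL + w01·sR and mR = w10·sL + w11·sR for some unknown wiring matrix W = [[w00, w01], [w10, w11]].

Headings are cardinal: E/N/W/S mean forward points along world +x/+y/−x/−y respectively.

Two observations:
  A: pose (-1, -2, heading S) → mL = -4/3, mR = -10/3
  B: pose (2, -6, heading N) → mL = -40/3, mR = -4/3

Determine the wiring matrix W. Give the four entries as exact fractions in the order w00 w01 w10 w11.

0 -1 -1/2 0

obs A: pose=(-1,-2,S) → sL=20/3, sR=4/3, mL=-4/3, mR=-10/3
obs B: pose=(2,-6,N) → sL=8/3, sR=40/3, mL=-40/3, mR=-4/3
sensor matrix S = [[20/3, 4/3], [8/3, 40/3]]; det S = 256/3
solve [mL_A; mL_B] = S·[w00; w01] and [mR_A; mR_B] = S·[w10; w11]:
  w00 = 0, w01 = -1, w10 = -1/2, w11 = 0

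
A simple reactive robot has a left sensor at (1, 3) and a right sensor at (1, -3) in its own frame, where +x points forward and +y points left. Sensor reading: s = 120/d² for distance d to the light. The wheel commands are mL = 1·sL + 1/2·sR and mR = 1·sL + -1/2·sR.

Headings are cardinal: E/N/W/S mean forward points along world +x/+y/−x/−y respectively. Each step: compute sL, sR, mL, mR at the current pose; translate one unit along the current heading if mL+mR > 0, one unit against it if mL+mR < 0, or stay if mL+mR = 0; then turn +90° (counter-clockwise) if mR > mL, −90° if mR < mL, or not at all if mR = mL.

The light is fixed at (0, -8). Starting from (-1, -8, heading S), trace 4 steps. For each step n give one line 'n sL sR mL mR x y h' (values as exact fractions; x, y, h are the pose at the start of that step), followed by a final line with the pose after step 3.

n=0: pose=(-1,-8,S); sL=24, sR=120/17; mL=468/17, mR=348/17; mL+mR=48 → advance +1; mR−mL=-120/17 → turn -1·90°
n=1: pose=(-1,-9,W); sL=6, sR=15; mL=27/2, mR=-3/2; mL+mR=12 → advance +1; mR−mL=-15 → turn -1·90°
n=2: pose=(-2,-9,N); sL=24/5, sR=120; mL=324/5, mR=-276/5; mL+mR=48/5 → advance +1; mR−mL=-120 → turn -1·90°
n=3: pose=(-2,-8,E); sL=12, sR=12; mL=18, mR=6; mL+mR=24 → advance +1; mR−mL=-12 → turn -1·90°

0 24 120/17 468/17 348/17 -1 -8 S
1 6 15 27/2 -3/2 -1 -9 W
2 24/5 120 324/5 -276/5 -2 -9 N
3 12 12 18 6 -2 -8 E
final -1 -8 S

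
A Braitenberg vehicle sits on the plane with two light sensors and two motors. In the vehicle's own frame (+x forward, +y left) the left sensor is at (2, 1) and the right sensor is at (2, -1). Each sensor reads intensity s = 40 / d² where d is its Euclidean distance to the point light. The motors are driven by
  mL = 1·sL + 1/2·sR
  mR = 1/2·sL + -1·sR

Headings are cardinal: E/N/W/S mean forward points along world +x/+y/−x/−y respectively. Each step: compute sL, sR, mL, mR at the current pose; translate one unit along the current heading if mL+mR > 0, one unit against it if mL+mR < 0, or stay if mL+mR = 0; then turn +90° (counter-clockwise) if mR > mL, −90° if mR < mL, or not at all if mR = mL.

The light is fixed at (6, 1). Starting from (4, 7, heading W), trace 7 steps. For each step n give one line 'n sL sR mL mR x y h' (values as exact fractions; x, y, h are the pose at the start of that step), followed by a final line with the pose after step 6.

0 40/41 8/13 684/533 -68/533 4 7 W
1 1/2 10/17 27/34 -23/68 3 7 N
2 8/13 40/37 556/481 -372/481 3 8 E
3 20/13 20/17 470/221 -90/221 4 8 S
4 40/41 8/13 684/533 -68/533 4 7 W
5 1/2 10/17 27/34 -23/68 3 7 N
6 8/13 40/37 556/481 -372/481 3 8 E
final 4 8 S

n=0: pose=(4,7,W); sL=40/41, sR=8/13; mL=684/533, mR=-68/533; mL+mR=616/533 → advance +1; mR−mL=-752/533 → turn -1·90°
n=1: pose=(3,7,N); sL=1/2, sR=10/17; mL=27/34, mR=-23/68; mL+mR=31/68 → advance +1; mR−mL=-77/68 → turn -1·90°
n=2: pose=(3,8,E); sL=8/13, sR=40/37; mL=556/481, mR=-372/481; mL+mR=184/481 → advance +1; mR−mL=-928/481 → turn -1·90°
n=3: pose=(4,8,S); sL=20/13, sR=20/17; mL=470/221, mR=-90/221; mL+mR=380/221 → advance +1; mR−mL=-560/221 → turn -1·90°
n=4: pose=(4,7,W); sL=40/41, sR=8/13; mL=684/533, mR=-68/533; mL+mR=616/533 → advance +1; mR−mL=-752/533 → turn -1·90°
n=5: pose=(3,7,N); sL=1/2, sR=10/17; mL=27/34, mR=-23/68; mL+mR=31/68 → advance +1; mR−mL=-77/68 → turn -1·90°
n=6: pose=(3,8,E); sL=8/13, sR=40/37; mL=556/481, mR=-372/481; mL+mR=184/481 → advance +1; mR−mL=-928/481 → turn -1·90°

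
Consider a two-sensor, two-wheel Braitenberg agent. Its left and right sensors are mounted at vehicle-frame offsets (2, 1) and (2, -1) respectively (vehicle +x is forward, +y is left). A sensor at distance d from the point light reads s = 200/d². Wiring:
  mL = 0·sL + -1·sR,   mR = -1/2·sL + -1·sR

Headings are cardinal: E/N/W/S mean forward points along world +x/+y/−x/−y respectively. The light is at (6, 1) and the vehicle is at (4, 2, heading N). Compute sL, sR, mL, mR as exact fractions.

left sensor world pos  = (3, 4); dL² = 18
right sensor world pos = (5, 4); dR² = 10
sL = 200/18 = 100/9
sR = 200/10 = 20
mL = 0·sL + -1·sR = -20
mR = -1/2·sL + -1·sR = -230/9

100/9 20 -20 -230/9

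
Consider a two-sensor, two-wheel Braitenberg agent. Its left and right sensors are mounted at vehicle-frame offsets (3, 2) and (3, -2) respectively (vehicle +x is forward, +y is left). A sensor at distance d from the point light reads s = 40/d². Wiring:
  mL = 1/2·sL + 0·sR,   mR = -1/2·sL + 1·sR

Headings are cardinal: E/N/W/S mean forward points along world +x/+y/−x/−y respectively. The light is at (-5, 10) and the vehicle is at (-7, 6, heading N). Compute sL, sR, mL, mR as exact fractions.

left sensor world pos  = (-9, 9); dL² = 17
right sensor world pos = (-5, 9); dR² = 1
sL = 40/17 = 40/17
sR = 40/1 = 40
mL = 1/2·sL + 0·sR = 20/17
mR = -1/2·sL + 1·sR = 660/17

40/17 40 20/17 660/17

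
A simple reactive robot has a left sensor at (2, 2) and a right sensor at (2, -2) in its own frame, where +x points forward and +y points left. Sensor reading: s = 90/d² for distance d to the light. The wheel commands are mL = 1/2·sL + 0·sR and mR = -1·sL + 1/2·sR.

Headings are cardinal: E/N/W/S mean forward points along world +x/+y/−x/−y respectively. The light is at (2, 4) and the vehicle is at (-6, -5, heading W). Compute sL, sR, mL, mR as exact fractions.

90/221 90/149 45/221 -3465/32929

left sensor world pos  = (-8, -7); dL² = 221
right sensor world pos = (-8, -3); dR² = 149
sL = 90/221 = 90/221
sR = 90/149 = 90/149
mL = 1/2·sL + 0·sR = 45/221
mR = -1·sL + 1/2·sR = -3465/32929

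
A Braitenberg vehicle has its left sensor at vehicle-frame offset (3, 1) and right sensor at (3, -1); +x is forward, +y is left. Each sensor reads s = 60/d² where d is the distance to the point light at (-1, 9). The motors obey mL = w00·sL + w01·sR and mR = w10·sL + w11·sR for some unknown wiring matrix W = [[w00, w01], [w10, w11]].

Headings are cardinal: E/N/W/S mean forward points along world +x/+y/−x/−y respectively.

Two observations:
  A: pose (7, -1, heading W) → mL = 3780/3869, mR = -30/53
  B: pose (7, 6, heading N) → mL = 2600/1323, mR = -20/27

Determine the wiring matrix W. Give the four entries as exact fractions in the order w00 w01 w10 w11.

1 1 0 -1

obs A: pose=(7,-1,W) → sL=30/73, sR=30/53, mL=3780/3869, mR=-30/53
obs B: pose=(7,6,N) → sL=60/49, sR=20/27, mL=2600/1323, mR=-20/27
sensor matrix S = [[30/73, 30/53], [60/49, 20/27]]; det S = -663200/1706229
solve [mL_A; mL_B] = S·[w00; w01] and [mR_A; mR_B] = S·[w10; w11]:
  w00 = 1, w01 = 1, w10 = 0, w11 = -1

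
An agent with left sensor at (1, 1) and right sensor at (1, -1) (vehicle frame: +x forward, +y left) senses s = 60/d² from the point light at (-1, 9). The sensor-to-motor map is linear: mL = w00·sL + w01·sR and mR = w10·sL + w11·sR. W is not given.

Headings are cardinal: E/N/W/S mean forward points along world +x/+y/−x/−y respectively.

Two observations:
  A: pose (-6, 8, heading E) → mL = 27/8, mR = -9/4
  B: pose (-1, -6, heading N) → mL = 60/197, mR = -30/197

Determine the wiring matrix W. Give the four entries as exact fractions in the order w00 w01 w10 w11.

1/2 1/2 -1 1/2

obs A: pose=(-6,8,E) → sL=15/4, sR=3, mL=27/8, mR=-9/4
obs B: pose=(-1,-6,N) → sL=60/197, sR=60/197, mL=60/197, mR=-30/197
sensor matrix S = [[15/4, 3], [60/197, 60/197]]; det S = 45/197
solve [mL_A; mL_B] = S·[w00; w01] and [mR_A; mR_B] = S·[w10; w11]:
  w00 = 1/2, w01 = 1/2, w10 = -1, w11 = 1/2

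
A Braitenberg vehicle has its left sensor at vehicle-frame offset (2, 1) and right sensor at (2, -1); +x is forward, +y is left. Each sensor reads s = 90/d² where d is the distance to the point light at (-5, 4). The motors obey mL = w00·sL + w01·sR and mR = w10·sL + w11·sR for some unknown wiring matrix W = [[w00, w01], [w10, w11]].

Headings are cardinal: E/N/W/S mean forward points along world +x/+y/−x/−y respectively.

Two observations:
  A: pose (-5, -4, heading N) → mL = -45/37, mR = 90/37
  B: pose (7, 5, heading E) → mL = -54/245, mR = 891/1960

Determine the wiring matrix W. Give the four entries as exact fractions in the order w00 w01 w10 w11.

obs A: pose=(-5,-4,N) → sL=90/37, sR=90/37, mL=-45/37, mR=90/37
obs B: pose=(7,5,E) → sL=9/20, sR=45/98, mL=-54/245, mR=891/1960
sensor matrix S = [[90/37, 90/37], [9/20, 45/98]]; det S = 81/3626
solve [mL_A; mL_B] = S·[w00; w01] and [mR_A; mR_B] = S·[w10; w11]:
  w00 = -1, w01 = 1/2, w10 = 1/2, w11 = 1/2

-1 1/2 1/2 1/2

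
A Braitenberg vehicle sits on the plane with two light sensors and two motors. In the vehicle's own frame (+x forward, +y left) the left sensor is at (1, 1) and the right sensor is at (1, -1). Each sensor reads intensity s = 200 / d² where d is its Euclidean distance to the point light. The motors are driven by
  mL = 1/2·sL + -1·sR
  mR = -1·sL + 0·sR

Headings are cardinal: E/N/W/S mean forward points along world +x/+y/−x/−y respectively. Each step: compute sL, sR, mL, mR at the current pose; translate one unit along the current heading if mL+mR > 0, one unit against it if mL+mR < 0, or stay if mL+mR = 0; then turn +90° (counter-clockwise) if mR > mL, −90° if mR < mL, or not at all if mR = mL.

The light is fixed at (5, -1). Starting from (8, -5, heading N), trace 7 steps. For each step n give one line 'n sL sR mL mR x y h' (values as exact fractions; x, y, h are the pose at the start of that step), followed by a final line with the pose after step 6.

n=0: pose=(8,-5,N); sL=200/13, sR=8; mL=-4/13, mR=-200/13; mL+mR=-204/13 → advance -1; mR−mL=-196/13 → turn -1·90°
n=1: pose=(8,-6,E); sL=25/4, sR=50/13; mL=-75/104, mR=-25/4; mL+mR=-725/104 → advance -1; mR−mL=-575/104 → turn -1·90°
n=2: pose=(7,-6,S); sL=40/9, sR=200/37; mL=-1060/333, mR=-40/9; mL+mR=-2540/333 → advance -1; mR−mL=-140/111 → turn -1·90°
n=3: pose=(7,-5,W); sL=100/13, sR=20; mL=-210/13, mR=-100/13; mL+mR=-310/13 → advance -1; mR−mL=110/13 → turn +1·90°
n=4: pose=(8,-5,S); sL=200/41, sR=200/29; mL=-5300/1189, mR=-200/41; mL+mR=-11100/1189 → advance -1; mR−mL=-500/1189 → turn -1·90°
n=5: pose=(8,-4,W); sL=10, sR=25; mL=-20, mR=-10; mL+mR=-30 → advance -1; mR−mL=10 → turn +1·90°
n=6: pose=(9,-4,S); sL=200/41, sR=8; mL=-228/41, mR=-200/41; mL+mR=-428/41 → advance -1; mR−mL=28/41 → turn +1·90°

0 200/13 8 -4/13 -200/13 8 -5 N
1 25/4 50/13 -75/104 -25/4 8 -6 E
2 40/9 200/37 -1060/333 -40/9 7 -6 S
3 100/13 20 -210/13 -100/13 7 -5 W
4 200/41 200/29 -5300/1189 -200/41 8 -5 S
5 10 25 -20 -10 8 -4 W
6 200/41 8 -228/41 -200/41 9 -4 S
final 9 -3 E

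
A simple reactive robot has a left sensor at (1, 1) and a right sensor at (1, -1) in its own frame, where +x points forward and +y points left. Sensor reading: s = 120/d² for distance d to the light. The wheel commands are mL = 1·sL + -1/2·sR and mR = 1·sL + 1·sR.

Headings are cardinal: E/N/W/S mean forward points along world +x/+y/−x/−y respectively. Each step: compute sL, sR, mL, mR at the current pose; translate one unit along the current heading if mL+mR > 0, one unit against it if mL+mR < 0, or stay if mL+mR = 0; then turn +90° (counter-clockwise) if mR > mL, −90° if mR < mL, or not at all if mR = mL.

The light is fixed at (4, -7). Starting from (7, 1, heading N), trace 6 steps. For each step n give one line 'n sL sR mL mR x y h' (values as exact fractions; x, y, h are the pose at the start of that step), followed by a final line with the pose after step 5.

0 24/17 120/97 1308/1649 4368/1649 7 1 N
1 30/17 15/13 525/442 645/221 7 2 W
2 120/73 24/13 684/949 3312/949 6 2 S
3 4/3 60/29 26/87 296/87 6 1 E
4 24/17 120/97 1308/1649 4368/1649 7 1 N
5 30/17 15/13 525/442 645/221 7 2 W
final 6 2 S

n=0: pose=(7,1,N); sL=24/17, sR=120/97; mL=1308/1649, mR=4368/1649; mL+mR=5676/1649 → advance +1; mR−mL=180/97 → turn +1·90°
n=1: pose=(7,2,W); sL=30/17, sR=15/13; mL=525/442, mR=645/221; mL+mR=1815/442 → advance +1; mR−mL=45/26 → turn +1·90°
n=2: pose=(6,2,S); sL=120/73, sR=24/13; mL=684/949, mR=3312/949; mL+mR=3996/949 → advance +1; mR−mL=36/13 → turn +1·90°
n=3: pose=(6,1,E); sL=4/3, sR=60/29; mL=26/87, mR=296/87; mL+mR=322/87 → advance +1; mR−mL=90/29 → turn +1·90°
n=4: pose=(7,1,N); sL=24/17, sR=120/97; mL=1308/1649, mR=4368/1649; mL+mR=5676/1649 → advance +1; mR−mL=180/97 → turn +1·90°
n=5: pose=(7,2,W); sL=30/17, sR=15/13; mL=525/442, mR=645/221; mL+mR=1815/442 → advance +1; mR−mL=45/26 → turn +1·90°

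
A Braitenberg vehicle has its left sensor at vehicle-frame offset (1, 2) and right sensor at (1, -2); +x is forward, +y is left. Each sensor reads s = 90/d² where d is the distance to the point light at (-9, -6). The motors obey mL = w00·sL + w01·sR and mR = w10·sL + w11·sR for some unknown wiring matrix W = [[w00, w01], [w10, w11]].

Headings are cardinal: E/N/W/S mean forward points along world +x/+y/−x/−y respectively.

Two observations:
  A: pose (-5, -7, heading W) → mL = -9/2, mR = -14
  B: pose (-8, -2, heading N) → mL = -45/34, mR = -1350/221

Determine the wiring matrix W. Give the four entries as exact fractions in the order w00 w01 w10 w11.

0 -1/2 -1 -1

obs A: pose=(-5,-7,W) → sL=5, sR=9, mL=-9/2, mR=-14
obs B: pose=(-8,-2,N) → sL=45/13, sR=45/17, mL=-45/34, mR=-1350/221
sensor matrix S = [[5, 9], [45/13, 45/17]]; det S = -3960/221
solve [mL_A; mL_B] = S·[w00; w01] and [mR_A; mR_B] = S·[w10; w11]:
  w00 = 0, w01 = -1/2, w10 = -1, w11 = -1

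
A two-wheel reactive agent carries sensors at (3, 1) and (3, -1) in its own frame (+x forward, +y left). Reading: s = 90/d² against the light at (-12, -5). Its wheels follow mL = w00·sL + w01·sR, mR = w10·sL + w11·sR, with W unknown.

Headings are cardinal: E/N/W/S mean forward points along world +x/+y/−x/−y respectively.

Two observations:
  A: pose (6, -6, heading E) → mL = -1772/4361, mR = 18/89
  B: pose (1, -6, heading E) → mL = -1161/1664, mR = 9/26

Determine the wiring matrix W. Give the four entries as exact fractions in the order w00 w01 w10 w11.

obs A: pose=(6,-6,E) → sL=10/49, sR=18/89, mL=-1772/4361, mR=18/89
obs B: pose=(1,-6,E) → sL=45/128, sR=9/26, mL=-1161/1664, mR=9/26
sensor matrix S = [[10/49, 18/89], [45/128, 9/26]]; det S = -1665/3628352
solve [mL_A; mL_B] = S·[w00; w01] and [mR_A; mR_B] = S·[w10; w11]:
  w00 = -1, w01 = -1, w10 = 0, w11 = 1

-1 -1 0 1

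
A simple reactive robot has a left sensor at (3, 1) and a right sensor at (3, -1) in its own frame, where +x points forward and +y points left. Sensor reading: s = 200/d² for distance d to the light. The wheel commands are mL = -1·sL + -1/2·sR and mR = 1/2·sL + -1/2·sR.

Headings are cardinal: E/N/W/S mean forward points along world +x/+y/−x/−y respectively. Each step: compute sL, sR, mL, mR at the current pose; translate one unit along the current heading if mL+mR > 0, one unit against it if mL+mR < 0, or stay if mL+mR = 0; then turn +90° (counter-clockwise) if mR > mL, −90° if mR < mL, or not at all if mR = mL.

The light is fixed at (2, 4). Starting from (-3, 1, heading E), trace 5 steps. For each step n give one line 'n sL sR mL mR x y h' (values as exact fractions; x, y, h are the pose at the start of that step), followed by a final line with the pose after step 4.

0 25 10 -30 15/2 -3 1 E
1 200/49 8 -396/49 -96/49 -4 1 N
2 100/53 20/9 -1430/477 -80/477 -4 0 W
3 40/13 40/17 -940/221 80/221 -3 0 S
4 25 10 -30 15/2 -3 1 E
final -4 1 N

n=0: pose=(-3,1,E); sL=25, sR=10; mL=-30, mR=15/2; mL+mR=-45/2 → advance -1; mR−mL=75/2 → turn +1·90°
n=1: pose=(-4,1,N); sL=200/49, sR=8; mL=-396/49, mR=-96/49; mL+mR=-492/49 → advance -1; mR−mL=300/49 → turn +1·90°
n=2: pose=(-4,0,W); sL=100/53, sR=20/9; mL=-1430/477, mR=-80/477; mL+mR=-1510/477 → advance -1; mR−mL=150/53 → turn +1·90°
n=3: pose=(-3,0,S); sL=40/13, sR=40/17; mL=-940/221, mR=80/221; mL+mR=-860/221 → advance -1; mR−mL=60/13 → turn +1·90°
n=4: pose=(-3,1,E); sL=25, sR=10; mL=-30, mR=15/2; mL+mR=-45/2 → advance -1; mR−mL=75/2 → turn +1·90°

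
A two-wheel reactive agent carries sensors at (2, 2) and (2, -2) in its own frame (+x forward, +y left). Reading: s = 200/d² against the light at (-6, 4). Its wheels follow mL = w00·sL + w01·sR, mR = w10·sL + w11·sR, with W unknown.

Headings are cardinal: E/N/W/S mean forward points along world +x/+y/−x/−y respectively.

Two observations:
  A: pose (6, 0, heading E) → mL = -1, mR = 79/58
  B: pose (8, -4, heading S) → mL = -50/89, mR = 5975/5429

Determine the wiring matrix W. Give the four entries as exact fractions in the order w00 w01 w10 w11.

-1 0 1/2 1

obs A: pose=(6,0,E) → sL=1, sR=25/29, mL=-1, mR=79/58
obs B: pose=(8,-4,S) → sL=50/89, sR=50/61, mL=-50/89, mR=5975/5429
sensor matrix S = [[1, 25/29], [50/89, 50/61]]; det S = 52800/157441
solve [mL_A; mL_B] = S·[w00; w01] and [mR_A; mR_B] = S·[w10; w11]:
  w00 = -1, w01 = 0, w10 = 1/2, w11 = 1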